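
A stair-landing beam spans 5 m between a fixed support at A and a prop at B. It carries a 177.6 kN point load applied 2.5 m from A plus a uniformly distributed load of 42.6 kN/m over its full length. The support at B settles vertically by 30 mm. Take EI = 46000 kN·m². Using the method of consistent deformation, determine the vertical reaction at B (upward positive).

Remove the prop at B; the released (primary) structure is a cantilever built in at A.
Free-end deflection of the primary structure under the applied loading (downward +):
  point load 177.6 at a = 2.5: Pa²(3L − a)/(6EI) = 2312/EI
  UDL 42.6: wL⁴/(8EI) = 3328/EI
  δ_0 = 5641/EI
Tip deflection under a unit load at B: L³/(3EI) = 41.67/EI.
With EI = 46000 kN·m²: δ_0 = 0.12262 m and δ_{BB} = 0.000906 m/kN.
Compatibility — the beam at B must follow the support down by 0.03 m: δ_0 − R_B·δ_{BB} = 0.03, so R_B = (0.12262 − 0.03)/0.000906 = 102.3 kN.

R_B = 102.3 kN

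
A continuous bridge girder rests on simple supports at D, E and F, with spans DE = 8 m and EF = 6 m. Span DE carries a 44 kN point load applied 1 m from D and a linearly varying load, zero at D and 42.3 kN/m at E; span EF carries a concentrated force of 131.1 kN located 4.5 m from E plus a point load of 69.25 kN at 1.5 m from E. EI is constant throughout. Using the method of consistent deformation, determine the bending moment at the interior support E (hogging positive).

Insert a hinge at E; M_E is the redundant, and each span becomes simply supported.
End slopes at the hinge E, treating each span as simply supported:
  span DE: point load 44 at a = 1: Pab(L + a)/(6LEI) = 57.75/EI
  span DE: triangular load, peak 42.3: w₀L³/(45EI) = 481.3/EI
  span EF: point load 131.1 at a = 4.5: Pab(L + b)/(6LEI) = 184.4/EI
  span EF: point load 69.25 at a = 1.5: Pab(L + b)/(6LEI) = 136.3/EI
  relative rotation θ_0 = (539 + 320.7)/EI = 859.7/EI
A unit hogging moment at E produces rotation L₁/(3EI) + L₂/(3EI) = 4.667/EI.
Compatibility: M_E·(L₁+L₂)/(3EI) = θ_0, giving M_E = 184.2 kN·m (hogging).

M_E = 184.2 kN·m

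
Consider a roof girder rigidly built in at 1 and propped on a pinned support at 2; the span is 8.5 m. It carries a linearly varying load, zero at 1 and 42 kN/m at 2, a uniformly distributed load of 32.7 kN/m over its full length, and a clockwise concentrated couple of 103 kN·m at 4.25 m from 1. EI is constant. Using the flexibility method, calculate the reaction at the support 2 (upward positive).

Remove the prop at 2; the released (primary) structure is a cantilever built in at 1.
Free-end deflection of the primary structure under the applied loading (downward +):
  triangular load, peak 42 at the free end: 11w₀L⁴/(120EI) = 20097/EI
  UDL 32.7: wL⁴/(8EI) = 21337/EI
  clockwise couple 103 at a = 4.25: M₀a(2L − a)/(2EI) = 2791/EI
  δ_0 = 44225/EI
Flexibility coefficient — unit upward force at 2: δ_{22} = L³/(3EI) = 204.7/EI.
The prop prevents deflection at 2: R_2 = δ_0/δ_{22} = 44225/204.7 = 216 kN.

R_2 = 216 kN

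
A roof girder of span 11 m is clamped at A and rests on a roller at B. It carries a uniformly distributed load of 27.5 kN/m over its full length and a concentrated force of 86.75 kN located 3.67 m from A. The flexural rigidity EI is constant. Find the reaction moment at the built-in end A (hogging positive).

M_A = 592.7 kN·m

Remove the prop at B; the released (primary) structure is a cantilever built in at A.
Primary-structure tip deflection at B by superposition:
  UDL 27.5: wL⁴/(8EI) = 50328/EI
  point load 86.75 at a = 3.67: Pa²(3L − a)/(6EI) = 5712/EI
  δ_0 = 56040/EI
Flexibility coefficient — unit upward force at B: δ_{BB} = L³/(3EI) = 443.7/EI.
Compatibility at B: δ_0 − R_B·δ_{BB} = 0, so R_B = 56040/443.7 = 126.3 kN.
Moment equilibrium about A: M_A = Σ(load moments about A) − R_B·L = 1982 − 126.3×11 = 592.7 kN·m.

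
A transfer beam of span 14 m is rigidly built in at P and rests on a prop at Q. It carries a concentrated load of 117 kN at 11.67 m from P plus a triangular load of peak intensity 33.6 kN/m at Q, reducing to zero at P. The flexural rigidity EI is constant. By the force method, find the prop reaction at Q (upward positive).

R_Q = 217.4 kN

Choose R_Q as the redundant. The primary structure is the cantilever fixed at P.
Downward deflection at the released point Q due to the loads:
  point load 117 at a = 11.67: Pa²(3L − a)/(6EI) = 80547/EI
  triangular load, peak 33.6 at the free end: 11w₀L⁴/(120EI) = 118321/EI
  δ_0 = 198868/EI
Tip deflection under a unit load at Q: L³/(3EI) = 914.7/EI.
The prop prevents deflection at Q: R_Q = δ_0/δ_{QQ} = 198868/914.7 = 217.4 kN.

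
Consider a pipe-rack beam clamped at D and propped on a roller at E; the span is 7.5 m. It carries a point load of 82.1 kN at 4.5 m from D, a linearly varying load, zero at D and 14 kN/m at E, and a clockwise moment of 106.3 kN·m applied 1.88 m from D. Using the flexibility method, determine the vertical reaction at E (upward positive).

Release the roller at E. Primary structure: cantilever fixed at D.
Deflection at E on the released cantilever, summing each load's contribution:
  point load 82.1 at a = 4.5: Pa²(3L − a)/(6EI) = 4988/EI
  triangular load, peak 14 at the free end: 11w₀L⁴/(120EI) = 4061/EI
  clockwise couple 106.3 at a = 1.88: M₀a(2L − a)/(2EI) = 1311/EI
  δ_0 = 10359/EI
Flexibility coefficient — unit upward force at E: δ_{EE} = L³/(3EI) = 140.6/EI.
The prop prevents deflection at E: R_E = δ_0/δ_{EE} = 10359/140.6 = 73.66 kN.

R_E = 73.66 kN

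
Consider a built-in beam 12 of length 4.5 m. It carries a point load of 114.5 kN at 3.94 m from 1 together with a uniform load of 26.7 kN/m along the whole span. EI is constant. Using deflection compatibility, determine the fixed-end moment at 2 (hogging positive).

Take the two fixed-end moments M_1, M_2 as redundants; the released structure is the simple span 12.
Simple-span end rotations at 1 and 2 under the given loads:
  at 1: point load 114.5 at a = 3.94: Pab(L + b)/(6LEI) = 47.35/EI
  at 2: point load 114.5 at a = 3.94: Pab(L + a)/(6LEI) = 78.97/EI
  at 1: UDL 26.7: wL³/(24EI) = 101.4/EI
  at 2: UDL 26.7: wL³/(24EI) = 101.4/EI
  θ_10 = 148.7/EI,  θ_20 = 180.3/EI
Flexibility coefficients: a unit moment at one end gives L/(3EI) there and L/(6EI) at the far end, so f₁₁ = f₂₂ = 1.5/EI and f₁₂ = f₂₁ = 0.75/EI.
Compatibility — zero rotation at each built-in end:
  1.5 M_1 + 0.75 M_2 = 148.7
  0.75 M_1 + 1.5 M_2 = 180.3
Solving the pair gives M_1 = 52.04 kN·m and M_2 = 94.21 kN·m (hogging).

M_2 = 94.21 kN·m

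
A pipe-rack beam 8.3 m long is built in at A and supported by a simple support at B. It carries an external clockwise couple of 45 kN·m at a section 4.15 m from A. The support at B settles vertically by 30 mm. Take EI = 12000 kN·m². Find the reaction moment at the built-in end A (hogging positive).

Choose R_B as the redundant. The primary structure is the cantilever fixed at A.
Deflection at B on the released cantilever, summing each load's contribution:
  clockwise couple 45 at a = 4.15: M₀a(2L − a)/(2EI) = 1163/EI
Tip deflection under a unit load at B: L³/(3EI) = 190.6/EI.
With EI = 12000 kN·m²: δ_0 = 0.096877 m and δ_{BB} = 0.015883 m/kN.
Compatibility — the beam at B must follow the support down by 0.03 m: δ_0 − R_B·δ_{BB} = 0.03, so R_B = (0.096877 − 0.03)/0.015883 = 4.211 kN.
Moment equilibrium about A: M_A = Σ(load moments about A) − R_B·L = 45 − 4.211×8.3 = 10.05 kN·m.

M_A = 10.05 kN·m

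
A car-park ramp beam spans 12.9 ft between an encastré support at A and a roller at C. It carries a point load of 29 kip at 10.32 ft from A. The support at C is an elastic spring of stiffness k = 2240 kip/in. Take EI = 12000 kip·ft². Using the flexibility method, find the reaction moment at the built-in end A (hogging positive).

Take the reaction at C as the redundant and release it; the primary structure is a cantilever fixed at A.
Free-end deflection of the primary structure under the applied loading (downward +):
  point load 29 at a = 10.32: Pa²(3L − a)/(6EI) = 14609/EI
Flexibility coefficient — unit upward force at C: δ_{CC} = L³/(3EI) = 715.6/EI.
With EI = 12000 kip·ft²: δ_0 = 1.2174 ft and δ_{CC} = 0.05963 ft/kip.
Compatibility — the spring shortens by R_C/k under the reaction it provides: δ_0 − R_C·δ_{CC} = R_C/k. With 1/k = 1/(2240×12) ft/kip = 0.000037 ft/kip, R_C = δ_0 / (δ_{CC} + 1/k) = 1.2174 / (0.05963 + 0.000037) = 20.4 kip.
Moment equilibrium about A: M_A = Σ(load moments about A) − R_C·L = 299.3 − 20.4×12.9 = 36.08 kip·ft.

M_A = 36.08 kip·ft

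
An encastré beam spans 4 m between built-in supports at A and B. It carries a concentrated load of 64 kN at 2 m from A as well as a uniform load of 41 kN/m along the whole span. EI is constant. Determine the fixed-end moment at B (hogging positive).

M_B = 86.67 kN·m

Take the two fixed-end moments M_A, M_B as redundants; the released structure is the simple span AB.
On the primary (simply-supported) span, the end slopes from the loading are:
  at A: point load 64 at a = 2: Pab(L + b)/(6LEI) = 64/EI
  at B: point load 64 at a = 2: Pab(L + a)/(6LEI) = 64/EI
  at A: UDL 41: wL³/(24EI) = 109.3/EI
  at B: UDL 41: wL³/(24EI) = 109.3/EI
  θ_A0 = 173.3/EI,  θ_B0 = 173.3/EI
Flexibility coefficients: a unit moment at one end gives L/(3EI) there and L/(6EI) at the far end, so f₁₁ = f₂₂ = 1.333/EI and f₁₂ = f₂₁ = 0.6667/EI.
Compatibility — zero rotation at each built-in end:
  1.333 M_A + 0.6667 M_B = 173.3
  0.6667 M_A + 1.333 M_B = 173.3
Solving the pair gives M_A = 86.67 kN·m and M_B = 86.67 kN·m (hogging).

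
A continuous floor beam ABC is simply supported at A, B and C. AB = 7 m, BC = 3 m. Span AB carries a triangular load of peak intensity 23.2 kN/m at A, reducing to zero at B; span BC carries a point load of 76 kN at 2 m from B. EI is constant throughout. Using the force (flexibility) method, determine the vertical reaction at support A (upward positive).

Insert a hinge at B; M_B is the redundant, and each span becomes simply supported.
End slopes at the hinge B, treating each span as simply supported:
  span AB: triangular load, peak 23.2: 7w₀L³/(360EI) = 154.7/EI
  span BC: point load 76 at a = 2: Pab(L + b)/(6LEI) = 33.78/EI
  relative rotation θ_0 = (154.7 + 33.78)/EI = 188.5/EI
A unit hogging moment at B produces rotation L₁/(3EI) + L₂/(3EI) = 3.333/EI.
Slope continuity at B: θ_0 = M_B·3.333/EI, so M_B = 188.5/3.333 = 56.55 kN·m (hogging).
Span AB, ΣM about A with M_B applied at B: R_B^{AB}·7 = 189.5 + 56.55, so R_B^{AB} = 35.15 kN and R_A = 81.2 − 35.15 = 46.05 kN.

R_A = 46.05 kN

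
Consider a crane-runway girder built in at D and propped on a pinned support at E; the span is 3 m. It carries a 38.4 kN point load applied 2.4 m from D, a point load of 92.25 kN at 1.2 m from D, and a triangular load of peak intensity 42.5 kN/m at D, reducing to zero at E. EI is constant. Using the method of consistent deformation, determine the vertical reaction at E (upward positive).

Take the reaction at E as the redundant and release it; the primary structure is a cantilever fixed at D.
Downward deflection at the released point E due to the loads:
  point load 38.4 at a = 2.4: Pa²(3L − a)/(6EI) = 243.3/EI
  point load 92.25 at a = 1.2: Pa²(3L − a)/(6EI) = 172.7/EI
  triangular load, peak 42.5 at the fixed end: w₀L⁴/(30EI) = 114.8/EI
  δ_0 = 530.7/EI
Tip deflection under a unit load at E: L³/(3EI) = 9/EI.
The prop prevents deflection at E: R_E = δ_0/δ_{EE} = 530.7/9 = 58.97 kN.

R_E = 58.97 kN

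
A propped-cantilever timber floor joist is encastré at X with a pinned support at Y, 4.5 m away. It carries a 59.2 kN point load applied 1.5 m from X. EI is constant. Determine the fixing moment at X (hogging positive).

Choose R_Y as the redundant. The primary structure is the cantilever fixed at X.
Primary-structure tip deflection at Y by superposition:
  point load 59.2 at a = 1.5: Pa²(3L − a)/(6EI) = 266.4/EI
Flexibility coefficient — unit upward force at Y: δ_{YY} = L³/(3EI) = 30.38/EI.
The prop prevents deflection at Y: R_Y = δ_0/δ_{YY} = 266.4/30.38 = 8.77 kN.
Moment equilibrium about X: M_X = Σ(load moments about X) − R_Y·L = 88.8 − 8.77×4.5 = 49.33 kN·m.

M_X = 49.33 kN·m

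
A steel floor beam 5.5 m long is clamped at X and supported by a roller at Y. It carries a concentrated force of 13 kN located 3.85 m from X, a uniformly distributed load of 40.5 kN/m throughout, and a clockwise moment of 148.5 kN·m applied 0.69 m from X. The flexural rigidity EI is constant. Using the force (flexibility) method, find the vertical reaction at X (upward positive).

R_X = 135.4 kN

Choose R_Y as the redundant. The primary structure is the cantilever fixed at X.
Free-end deflection of the primary structure under the applied loading (downward +):
  point load 13 at a = 3.85: Pa²(3L − a)/(6EI) = 406.3/EI
  UDL 40.5: wL⁴/(8EI) = 4633/EI
  clockwise couple 148.5 at a = 0.69: M₀a(2L − a)/(2EI) = 528.2/EI
  δ_0 = 5567/EI
Tip deflection under a unit load at Y: L³/(3EI) = 55.46/EI.
Compatibility at Y: δ_0 − R_Y·δ_{YY} = 0, so R_Y = 5567/55.46 = 100.4 kN.
Vertical equilibrium: R_X = ΣP − R_Y = 235.8 − 100.4 = 135.4 kN.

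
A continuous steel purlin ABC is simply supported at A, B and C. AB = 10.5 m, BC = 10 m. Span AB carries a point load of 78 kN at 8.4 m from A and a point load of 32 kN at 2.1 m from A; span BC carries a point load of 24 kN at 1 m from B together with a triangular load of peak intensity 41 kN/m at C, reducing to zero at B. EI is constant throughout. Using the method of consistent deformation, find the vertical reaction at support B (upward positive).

R_B = 198.5 kN

Release continuity at B by inserting a hinge; the redundant is the internal moment M_B. The primary structure is two simply-supported spans AB and BC.
Discontinuity in slope at B on the released structure — sum the simple-span end rotations:
  span AB: point load 78 at a = 8.4: Pab(L + a)/(6LEI) = 412.8/EI
  span AB: point load 32 at a = 2.1: Pab(L + a)/(6LEI) = 112.9/EI
  span BC: point load 24 at a = 1: Pab(L + b)/(6LEI) = 68.4/EI
  span BC: triangular load, peak 41: 7w₀L³/(360EI) = 797.2/EI
  relative rotation θ_0 = (525.7 + 865.6)/EI = 1391/EI
A unit hogging moment at B produces rotation L₁/(3EI) + L₂/(3EI) = 6.833/EI.
Slope continuity at B: θ_0 = M_B·6.833/EI, so M_B = 1391/6.833 = 203.6 kN·m (hogging).
Span AB, ΣM about A with M_B applied at B: R_B^{AB}·10.5 = 722.4 + 203.6, so R_B^{AB} = 88.19 kN and R_A = 110 − 88.19 = 21.81 kN.
Span BC, ΣM about C: R_B^{BC}·10 = 899.3 + 203.6, so R_B^{BC} = 110.3 kN and R_C = 229 − 110.3 = 118.7 kN.
R_B = 88.19 + 110.3 = 198.5 kN.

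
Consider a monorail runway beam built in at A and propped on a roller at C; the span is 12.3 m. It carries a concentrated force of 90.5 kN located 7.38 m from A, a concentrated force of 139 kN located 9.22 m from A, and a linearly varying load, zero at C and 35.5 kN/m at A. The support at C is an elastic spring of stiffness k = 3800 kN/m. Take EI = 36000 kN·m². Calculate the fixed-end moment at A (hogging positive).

M_A = 777.3 kN·m

Release the roller at C. Primary structure: cantilever fixed at A.
Free-end deflection of the primary structure under the applied loading (downward +):
  point load 90.5 at a = 7.38: Pa²(3L − a)/(6EI) = 24251/EI
  point load 139 at a = 9.22: Pa²(3L − a)/(6EI) = 54512/EI
  triangular load, peak 35.5 at the fixed end: w₀L⁴/(30EI) = 27085/EI
  δ_0 = 105848/EI
Flexibility coefficient — unit upward force at C: δ_{CC} = L³/(3EI) = 620.3/EI.
With EI = 36000 kN·m²: δ_0 = 2.9402 m and δ_{CC} = 0.01723 m/kN.
Compatibility — the spring shortens by R_C/k under the reaction it provides: δ_0 − R_C·δ_{CC} = R_C/k. With 1/k = 0.000263 m/kN, R_C = δ_0 / (δ_{CC} + 1/k) = 2.9402 / (0.01723 + 0.000263) = 168.1 kN.
Moment equilibrium about A: M_A = Σ(load moments about A) − R_C·L = 2845 − 168.1×12.3 = 777.3 kN·m.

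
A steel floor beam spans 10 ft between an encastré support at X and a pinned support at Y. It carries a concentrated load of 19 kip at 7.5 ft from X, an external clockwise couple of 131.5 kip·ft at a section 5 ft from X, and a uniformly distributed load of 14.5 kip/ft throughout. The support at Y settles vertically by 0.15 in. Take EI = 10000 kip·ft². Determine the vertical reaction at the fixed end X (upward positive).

R_X = 83.18 kip

Take the reaction at Y as the redundant and release it; the primary structure is a cantilever fixed at X.
Downward deflection at the released point Y due to the loads:
  point load 19 at a = 7.5: Pa²(3L − a)/(6EI) = 4008/EI
  clockwise couple 131.5 at a = 5: M₀a(2L − a)/(2EI) = 4931/EI
  UDL 14.5: wL⁴/(8EI) = 18125/EI
  δ_0 = 27064/EI
Flexibility coefficient — unit upward force at Y: δ_{YY} = L³/(3EI) = 333.3/EI.
With EI = 10000 kip·ft²: δ_0 = 2.7064 ft and δ_{YY} = 0.033333 ft/kip.
Compatibility — the beam at Y must follow the support down by 0.0125 ft: δ_0 − R_Y·δ_{YY} = 0.0125, so R_Y = (2.7064 − 0.0125)/0.033333 = 80.82 kip.
Vertical equilibrium: R_X = ΣP − R_Y = 164 − 80.82 = 83.18 kip.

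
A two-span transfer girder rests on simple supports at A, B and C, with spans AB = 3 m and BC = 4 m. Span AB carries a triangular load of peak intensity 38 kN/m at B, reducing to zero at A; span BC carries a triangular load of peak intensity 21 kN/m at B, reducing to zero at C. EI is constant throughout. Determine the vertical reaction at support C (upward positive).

Take M_B as the redundant. Released structure: two simple spans AB and BC with a hinge at B.
End slopes at the hinge B, treating each span as simply supported:
  span AB: triangular load, peak 38: w₀L³/(45EI) = 22.8/EI
  span BC: triangular load, peak 21: w₀L³/(45EI) = 29.87/EI
  relative rotation θ_0 = (22.8 + 29.87)/EI = 52.67/EI
A unit hogging moment at B produces rotation L₁/(3EI) + L₂/(3EI) = 2.333/EI.
Compatibility: M_B·(L₁+L₂)/(3EI) = θ_0, giving M_B = 22.57 kN·m (hogging).
Span BC, ΣM about C: R_B^{BC}·4 = 112 + 22.57, so R_B^{BC} = 33.64 kN and R_C = 42 − 33.64 = 8.357 kN.

R_C = 8.357 kN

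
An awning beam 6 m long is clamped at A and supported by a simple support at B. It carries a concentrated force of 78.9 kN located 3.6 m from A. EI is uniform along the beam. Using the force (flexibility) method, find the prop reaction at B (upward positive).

R_B = 34.08 kN

Remove the prop at B; the released (primary) structure is a cantilever built in at A.
Free-end deflection of the primary structure under the applied loading (downward +):
  point load 78.9 at a = 3.6: Pa²(3L − a)/(6EI) = 2454/EI
Tip deflection under a unit load at B: L³/(3EI) = 72/EI.
The prop prevents deflection at B: R_B = δ_0/δ_{BB} = 2454/72 = 34.08 kN.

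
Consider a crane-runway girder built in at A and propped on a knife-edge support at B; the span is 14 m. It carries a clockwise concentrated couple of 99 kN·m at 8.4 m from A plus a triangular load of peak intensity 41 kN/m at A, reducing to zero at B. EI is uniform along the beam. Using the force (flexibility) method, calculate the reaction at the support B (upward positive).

R_B = 66.31 kN

Remove the prop at B; the released (primary) structure is a cantilever built in at A.
Deflection at B on the released cantilever, summing each load's contribution:
  clockwise couple 99 at a = 8.4: M₀a(2L − a)/(2EI) = 8150/EI
  triangular load, peak 41 at the fixed end: w₀L⁴/(30EI) = 52502/EI
  δ_0 = 60652/EI
Flexibility coefficient — unit upward force at B: δ_{BB} = L³/(3EI) = 914.7/EI.
The prop prevents deflection at B: R_B = δ_0/δ_{BB} = 60652/914.7 = 66.31 kN.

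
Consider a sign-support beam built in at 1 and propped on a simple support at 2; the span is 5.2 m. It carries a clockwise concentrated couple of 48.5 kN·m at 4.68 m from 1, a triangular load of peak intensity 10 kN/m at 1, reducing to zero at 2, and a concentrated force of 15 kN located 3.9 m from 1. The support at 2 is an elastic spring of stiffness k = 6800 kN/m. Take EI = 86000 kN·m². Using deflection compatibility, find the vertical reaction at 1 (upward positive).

R_1 = 18.52 kN

Remove the prop at 2; the released (primary) structure is a cantilever built in at 1.
Primary-structure tip deflection at 2 by superposition:
  clockwise couple 48.5 at a = 4.68: M₀a(2L − a)/(2EI) = 649.2/EI
  triangular load, peak 10 at the fixed end: w₀L⁴/(30EI) = 243.7/EI
  point load 15 at a = 3.9: Pa²(3L − a)/(6EI) = 444.9/EI
  δ_0 = 1338/EI
Tip deflection under a unit load at 2: L³/(3EI) = 46.87/EI.
With EI = 86000 kN·m²: δ_0 = 0.015556 m and δ_{22} = 0.000545 m/kN.
Compatibility — the spring shortens by R_2/k under the reaction it provides: δ_0 − R_2·δ_{22} = R_2/k. With 1/k = 0.000147 m/kN, R_2 = δ_0 / (δ_{22} + 1/k) = 0.015556 / (0.000545 + 0.000147) = 22.48 kN.
Vertical equilibrium: R_1 = ΣP − R_2 = 41 − 22.48 = 18.52 kN.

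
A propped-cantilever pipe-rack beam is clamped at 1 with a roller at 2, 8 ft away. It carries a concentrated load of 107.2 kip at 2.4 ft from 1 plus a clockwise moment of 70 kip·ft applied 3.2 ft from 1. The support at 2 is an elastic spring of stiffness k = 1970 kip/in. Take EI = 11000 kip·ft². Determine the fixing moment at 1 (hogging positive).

Take the reaction at 2 as the redundant and release it; the primary structure is a cantilever fixed at 1.
Downward deflection at the released point 2 due to the loads:
  point load 107.2 at a = 2.4: Pa²(3L − a)/(6EI) = 2223/EI
  clockwise couple 70 at a = 3.2: M₀a(2L − a)/(2EI) = 1434/EI
  δ_0 = 3656/EI
Flexibility coefficient — unit upward force at 2: δ_{22} = L³/(3EI) = 170.7/EI.
With EI = 11000 kip·ft²: δ_0 = 0.33241 ft and δ_{22} = 0.015515 ft/kip.
Compatibility — the spring shortens by R_2/k under the reaction it provides: δ_0 − R_2·δ_{22} = R_2/k. With 1/k = 1/(1970×12) ft/kip = 0.000042 ft/kip, R_2 = δ_0 / (δ_{22} + 1/k) = 0.33241 / (0.015515 + 0.000042) = 21.37 kip.
Moment equilibrium about 1: M_1 = Σ(load moments about 1) − R_2·L = 327.3 − 21.37×8 = 156.3 kip·ft.

M_1 = 156.3 kip·ft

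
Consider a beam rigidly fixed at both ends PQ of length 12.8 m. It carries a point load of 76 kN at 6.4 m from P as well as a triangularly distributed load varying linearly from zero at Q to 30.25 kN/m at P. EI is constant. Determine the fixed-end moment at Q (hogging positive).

Take the two fixed-end moments M_P, M_Q as redundants; the released structure is the simple span PQ.
Simple-span end rotations at P and Q under the given loads:
  at P: point load 76 at a = 6.4: Pab(L + b)/(6LEI) = 778.2/EI
  at Q: point load 76 at a = 6.4: Pab(L + a)/(6LEI) = 778.2/EI
  at P: triangular load, peak 30.25: w₀L³/(45EI) = 1410/EI
  at Q: triangular load, peak 30.25: 7w₀L³/(360EI) = 1234/EI
  θ_P0 = 2188/EI,  θ_Q0 = 2012/EI
Flexibility coefficients: a unit moment at one end gives L/(3EI) there and L/(6EI) at the far end, so f₁₁ = f₂₂ = 4.267/EI and f₁₂ = f₂₁ = 2.133/EI.
Compatibility — zero rotation at each built-in end:
  4.267 M_P + 2.133 M_Q = 2188
  2.133 M_P + 4.267 M_Q = 2012
Solving the pair gives M_P = 369.4 kN·m and M_Q = 286.8 kN·m (hogging).

M_Q = 286.8 kN·m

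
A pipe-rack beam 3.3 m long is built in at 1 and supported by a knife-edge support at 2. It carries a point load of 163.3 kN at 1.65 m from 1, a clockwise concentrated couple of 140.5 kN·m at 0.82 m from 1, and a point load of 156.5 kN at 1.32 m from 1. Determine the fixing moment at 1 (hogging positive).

Remove the prop at 2; the released (primary) structure is a cantilever built in at 1.
Free-end deflection of the primary structure under the applied loading (downward +):
  point load 163.3 at a = 1.65: Pa²(3L − a)/(6EI) = 611.3/EI
  clockwise couple 140.5 at a = 0.82: M₀a(2L − a)/(2EI) = 333/EI
  point load 156.5 at a = 1.32: Pa²(3L − a)/(6EI) = 389.9/EI
  δ_0 = 1334/EI
Flexibility coefficient — unit upward force at 2: δ_{22} = L³/(3EI) = 11.98/EI.
The prop prevents deflection at 2: R_2 = δ_0/δ_{22} = 1334/11.98 = 111.4 kN.
Moment equilibrium about 1: M_1 = Σ(load moments about 1) − R_2·L = 616.5 − 111.4×3.3 = 249 kN·m.

M_1 = 249 kN·m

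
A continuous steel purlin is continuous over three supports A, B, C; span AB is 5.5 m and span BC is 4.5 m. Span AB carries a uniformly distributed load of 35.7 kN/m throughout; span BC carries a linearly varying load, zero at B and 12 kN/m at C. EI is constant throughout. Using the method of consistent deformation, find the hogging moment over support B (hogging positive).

Insert a hinge at B; M_B is the redundant, and each span becomes simply supported.
Discontinuity in slope at B on the released structure — sum the simple-span end rotations:
  span AB: UDL 35.7: wL³/(24EI) = 247.5/EI
  span BC: triangular load, peak 12: 7w₀L³/(360EI) = 21.26/EI
  relative rotation θ_0 = (247.5 + 21.26)/EI = 268.7/EI
A unit hogging moment at B produces rotation L₁/(3EI) + L₂/(3EI) = 3.333/EI.
Compatibility: M_B·(L₁+L₂)/(3EI) = θ_0, giving M_B = 80.62 kN·m (hogging).

M_B = 80.62 kN·m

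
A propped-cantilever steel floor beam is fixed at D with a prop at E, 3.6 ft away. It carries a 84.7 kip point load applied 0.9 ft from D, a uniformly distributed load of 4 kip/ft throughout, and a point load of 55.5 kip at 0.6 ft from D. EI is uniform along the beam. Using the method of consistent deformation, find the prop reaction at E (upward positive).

R_E = 14.86 kip

Remove the prop at E; the released (primary) structure is a cantilever built in at D.
Downward deflection at the released point E due to the loads:
  point load 84.7 at a = 0.9: Pa²(3L − a)/(6EI) = 113.2/EI
  UDL 4: wL⁴/(8EI) = 83.98/EI
  point load 55.5 at a = 0.6: Pa²(3L − a)/(6EI) = 33.97/EI
  δ_0 = 231.1/EI
Flexibility coefficient — unit upward force at E: δ_{EE} = L³/(3EI) = 15.55/EI.
Compatibility at E: δ_0 − R_E·δ_{EE} = 0, so R_E = 231.1/15.55 = 14.86 kip.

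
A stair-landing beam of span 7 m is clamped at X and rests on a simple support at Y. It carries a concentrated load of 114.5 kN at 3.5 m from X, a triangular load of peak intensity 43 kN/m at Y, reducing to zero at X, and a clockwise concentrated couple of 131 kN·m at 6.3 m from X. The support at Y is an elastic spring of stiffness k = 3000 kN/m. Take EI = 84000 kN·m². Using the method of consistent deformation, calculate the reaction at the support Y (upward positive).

R_Y = 117.6 kN

Remove the prop at Y; the released (primary) structure is a cantilever built in at X.
Free-end deflection of the primary structure under the applied loading (downward +):
  point load 114.5 at a = 3.5: Pa²(3L − a)/(6EI) = 4091/EI
  triangular load, peak 43 at the free end: 11w₀L⁴/(120EI) = 9464/EI
  clockwise couple 131 at a = 6.3: M₀a(2L − a)/(2EI) = 3177/EI
  δ_0 = 16732/EI
Flexibility coefficient — unit upward force at Y: δ_{YY} = L³/(3EI) = 114.3/EI.
With EI = 84000 kN·m²: δ_0 = 0.19919 m and δ_{YY} = 0.001361 m/kN.
Compatibility — the spring shortens by R_Y/k under the reaction it provides: δ_0 − R_Y·δ_{YY} = R_Y/k. With 1/k = 0.000333 m/kN, R_Y = δ_0 / (δ_{YY} + 1/k) = 0.19919 / (0.001361 + 0.000333) = 117.6 kN.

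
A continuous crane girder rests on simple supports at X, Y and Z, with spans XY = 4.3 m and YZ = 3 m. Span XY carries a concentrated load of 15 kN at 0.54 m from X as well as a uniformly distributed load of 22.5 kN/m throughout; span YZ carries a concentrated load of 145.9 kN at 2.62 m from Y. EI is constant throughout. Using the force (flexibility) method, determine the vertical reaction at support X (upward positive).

Release continuity at Y by inserting a hinge; the redundant is the internal moment M_Y. The primary structure is two simply-supported spans XY and YZ.
Rotations at Y on the released spans (each span's end-slope, ×1/EI):
  span XY: point load 15 at a = 0.54: Pab(L + a)/(6LEI) = 5.713/EI
  span XY: UDL 22.5: wL³/(24EI) = 74.54/EI
  span YZ: point load 145.9 at a = 2.62: Pab(L + b)/(6LEI) = 27.28/EI
  relative rotation θ_0 = (80.25 + 27.28)/EI = 107.5/EI
A unit hogging moment at Y produces rotation L₁/(3EI) + L₂/(3EI) = 2.433/EI.
Compatibility: M_Y·(L₁+L₂)/(3EI) = θ_0, giving M_Y = 44.19 kN·m (hogging).
Span XY, ΣM about X with M_Y applied at Y: R_Y^{XY}·4.3 = 216.1 + 44.19, so R_Y^{XY} = 60.54 kN and R_X = 111.8 − 60.54 = 51.21 kN.

R_X = 51.21 kN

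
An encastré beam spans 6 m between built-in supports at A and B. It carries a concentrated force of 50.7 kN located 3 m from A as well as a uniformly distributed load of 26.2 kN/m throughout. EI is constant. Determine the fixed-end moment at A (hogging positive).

Release both end moments; the primary structure is a simply-supported span AB with redundants M_A and M_B.
End rotations of the released simple span under the applied load (×1/EI):
  at A: point load 50.7 at a = 3: Pab(L + b)/(6LEI) = 114.1/EI
  at B: point load 50.7 at a = 3: Pab(L + a)/(6LEI) = 114.1/EI
  at A: UDL 26.2: wL³/(24EI) = 235.8/EI
  at B: UDL 26.2: wL³/(24EI) = 235.8/EI
  θ_A0 = 349.9/EI,  θ_B0 = 349.9/EI
Flexibility coefficients: a unit moment at one end gives L/(3EI) there and L/(6EI) at the far end, so f₁₁ = f₂₂ = 2/EI and f₁₂ = f₂₁ = 1/EI.
Compatibility — zero rotation at each built-in end:
  2 M_A + 1 M_B = 349.9
  1 M_A + 2 M_B = 349.9
Solving the pair gives M_A = 116.6 kN·m and M_B = 116.6 kN·m (hogging).

M_A = 116.6 kN·m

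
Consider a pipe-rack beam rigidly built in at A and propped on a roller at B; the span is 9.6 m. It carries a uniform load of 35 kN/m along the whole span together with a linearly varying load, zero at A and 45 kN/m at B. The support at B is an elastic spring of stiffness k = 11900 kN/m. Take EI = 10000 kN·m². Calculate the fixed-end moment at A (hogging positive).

M_A = 651.8 kN·m

Take the reaction at B as the redundant and release it; the primary structure is a cantilever fixed at A.
Deflection at B on the released cantilever, summing each load's contribution:
  UDL 35: wL⁴/(8EI) = 37159/EI
  triangular load, peak 45 at the free end: 11w₀L⁴/(120EI) = 35036/EI
  δ_0 = 72194/EI
Flexibility coefficient — unit upward force at B: δ_{BB} = L³/(3EI) = 294.9/EI.
With EI = 10000 kN·m²: δ_0 = 7.2194 m and δ_{BB} = 0.029491 m/kN.
Compatibility — the spring shortens by R_B/k under the reaction it provides: δ_0 − R_B·δ_{BB} = R_B/k. With 1/k = 0.000084 m/kN, R_B = δ_0 / (δ_{BB} + 1/k) = 7.2194 / (0.029491 + 0.000084) = 244.1 kN.
Moment equilibrium about A: M_A = Σ(load moments about A) − R_B·L = 2995 − 244.1×9.6 = 651.8 kN·m.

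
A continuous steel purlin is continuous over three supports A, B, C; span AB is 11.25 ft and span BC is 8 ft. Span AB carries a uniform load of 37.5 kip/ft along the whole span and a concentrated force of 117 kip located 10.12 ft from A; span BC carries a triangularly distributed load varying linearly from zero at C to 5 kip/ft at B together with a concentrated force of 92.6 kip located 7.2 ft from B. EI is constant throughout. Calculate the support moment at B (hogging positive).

Insert a hinge at B; M_B is the redundant, and each span becomes simply supported.
Rotations at B on the released spans (each span's end-slope, ×1/EI):
  span AB: UDL 37.5: wL³/(24EI) = 2225/EI
  span AB: point load 117 at a = 10.12: Pab(L + a)/(6LEI) = 423.6/EI
  span BC: triangular load, peak 5: w₀L³/(45EI) = 56.89/EI
  span BC: point load 92.6 at a = 7.2: Pab(L + b)/(6LEI) = 97.79/EI
  relative rotation θ_0 = (2648 + 154.7)/EI = 2803/EI
A unit hogging moment at B produces rotation L₁/(3EI) + L₂/(3EI) = 6.417/EI.
Compatibility: M_B·(L₁+L₂)/(3EI) = θ_0, giving M_B = 436.8 kip·ft (hogging).

M_B = 436.8 kip·ft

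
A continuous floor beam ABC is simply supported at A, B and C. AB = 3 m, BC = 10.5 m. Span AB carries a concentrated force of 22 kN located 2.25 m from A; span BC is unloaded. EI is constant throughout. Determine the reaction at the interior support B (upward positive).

R_B = 17.53 kN

Release continuity at B by inserting a hinge; the redundant is the internal moment M_B. The primary structure is two simply-supported spans AB and BC.
End slopes at the hinge B, treating each span as simply supported:
  span AB: point load 22 at a = 2.25: Pab(L + a)/(6LEI) = 10.83/EI
  relative rotation θ_0 = (10.83 + 0)/EI = 10.83/EI
A unit hogging moment at B produces rotation L₁/(3EI) + L₂/(3EI) = 4.5/EI.
Compatibility: M_B·(L₁+L₂)/(3EI) = θ_0, giving M_B = 2.406 kN·m (hogging).
Span AB, ΣM about A with M_B applied at B: R_B^{AB}·3 = 49.5 + 2.406, so R_B^{AB} = 17.3 kN and R_A = 22 − 17.3 = 4.698 kN.
Span BC, ΣM about C: R_B^{BC}·10.5 = 0 + 2.406, so R_B^{BC} = 0.2292 kN and R_C = 0 − 0.2292 = -0.2292 kN.
R_B = 17.3 + 0.2292 = 17.53 kN.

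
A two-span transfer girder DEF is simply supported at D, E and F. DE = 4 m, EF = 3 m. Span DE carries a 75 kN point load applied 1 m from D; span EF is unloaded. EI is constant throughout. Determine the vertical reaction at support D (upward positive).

R_D = 51.23 kN

Release continuity at E by inserting a hinge; the redundant is the internal moment M_E. The primary structure is two simply-supported spans DE and EF.
Discontinuity in slope at E on the released structure — sum the simple-span end rotations:
  span DE: point load 75 at a = 1: Pab(L + a)/(6LEI) = 46.88/EI
  relative rotation θ_0 = (46.88 + 0)/EI = 46.88/EI
A unit hogging moment at E produces rotation L₁/(3EI) + L₂/(3EI) = 2.333/EI.
Compatibility: M_E·(L₁+L₂)/(3EI) = θ_0, giving M_E = 20.09 kN·m (hogging).
Span DE, ΣM about D with M_E applied at E: R_E^{DE}·4 = 75 + 20.09, so R_E^{DE} = 23.77 kN and R_D = 75 − 23.77 = 51.23 kN.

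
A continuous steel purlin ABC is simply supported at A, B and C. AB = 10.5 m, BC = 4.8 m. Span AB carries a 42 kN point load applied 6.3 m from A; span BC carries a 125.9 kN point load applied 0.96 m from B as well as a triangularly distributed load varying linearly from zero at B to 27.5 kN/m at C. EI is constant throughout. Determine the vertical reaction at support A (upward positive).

Take M_B as the redundant. Released structure: two simple spans AB and BC with a hinge at B.
End slopes at the hinge B, treating each span as simply supported:
  span AB: point load 42 at a = 6.3: Pab(L + a)/(6LEI) = 296.4/EI
  span BC: point load 125.9 at a = 0.96: Pab(L + b)/(6LEI) = 139.2/EI
  span BC: triangular load, peak 27.5: 7w₀L³/(360EI) = 59.14/EI
  relative rotation θ_0 = (296.4 + 198.4)/EI = 494.7/EI
A unit hogging moment at B produces rotation L₁/(3EI) + L₂/(3EI) = 5.1/EI.
Slope continuity at B: θ_0 = M_B·5.1/EI, so M_B = 494.7/5.1 = 97 kN·m (hogging).
Span AB, ΣM about A with M_B applied at B: R_B^{AB}·10.5 = 264.6 + 97, so R_B^{AB} = 34.44 kN and R_A = 42 − 34.44 = 7.561 kN.

R_A = 7.561 kN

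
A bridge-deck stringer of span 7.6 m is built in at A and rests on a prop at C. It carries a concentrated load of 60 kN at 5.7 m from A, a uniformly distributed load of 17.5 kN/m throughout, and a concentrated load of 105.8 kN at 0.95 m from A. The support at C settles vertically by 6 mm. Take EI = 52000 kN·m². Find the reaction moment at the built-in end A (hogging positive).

M_A = 278.4 kN·m

Remove the prop at C; the released (primary) structure is a cantilever built in at A.
Primary-structure tip deflection at C by superposition:
  point load 60 at a = 5.7: Pa²(3L − a)/(6EI) = 5556/EI
  UDL 17.5: wL⁴/(8EI) = 7298/EI
  point load 105.8 at a = 0.95: Pa²(3L − a)/(6EI) = 347.7/EI
  δ_0 = 13201/EI
Tip deflection under a unit load at C: L³/(3EI) = 146.3/EI.
With EI = 52000 kN·m²: δ_0 = 0.25387 m and δ_{CC} = 0.002814 m/kN.
Compatibility — the beam at C must follow the support down by 0.006 m: δ_0 − R_C·δ_{CC} = 0.006, so R_C = (0.25387 − 0.006)/0.002814 = 88.09 kN.
Moment equilibrium about A: M_A = Σ(load moments about A) − R_C·L = 947.9 − 88.09×7.6 = 278.4 kN·m.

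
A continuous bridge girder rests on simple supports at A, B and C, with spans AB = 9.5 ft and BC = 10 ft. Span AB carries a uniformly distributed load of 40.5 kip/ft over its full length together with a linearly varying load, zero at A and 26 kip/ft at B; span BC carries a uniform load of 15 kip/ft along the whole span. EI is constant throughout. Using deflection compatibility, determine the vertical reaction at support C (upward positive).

Release continuity at B by inserting a hinge; the redundant is the internal moment M_B. The primary structure is two simply-supported spans AB and BC.
Discontinuity in slope at B on the released structure — sum the simple-span end rotations:
  span AB: UDL 40.5: wL³/(24EI) = 1447/EI
  span AB: triangular load, peak 26: w₀L³/(45EI) = 495.4/EI
  span BC: UDL 15: wL³/(24EI) = 625/EI
  relative rotation θ_0 = (1942 + 625)/EI = 2567/EI
A unit hogging moment at B produces rotation L₁/(3EI) + L₂/(3EI) = 6.5/EI.
Slope continuity at B: θ_0 = M_B·6.5/EI, so M_B = 2567/6.5 = 395 kip·ft (hogging).
Span BC, ΣM about C: R_B^{BC}·10 = 750 + 395, so R_B^{BC} = 114.5 kip and R_C = 150 − 114.5 = 35.5 kip.

R_C = 35.5 kip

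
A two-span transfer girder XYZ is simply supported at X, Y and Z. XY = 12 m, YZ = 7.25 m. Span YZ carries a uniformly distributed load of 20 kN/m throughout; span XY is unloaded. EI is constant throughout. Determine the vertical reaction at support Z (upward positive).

R_Z = 65.67 kN

Take M_Y as the redundant. Released structure: two simple spans XY and YZ with a hinge at Y.
Discontinuity in slope at Y on the released structure — sum the simple-span end rotations:
  span YZ: UDL 20: wL³/(24EI) = 317.6/EI
  relative rotation θ_0 = (0 + 317.6)/EI = 317.6/EI
A unit hogging moment at Y produces rotation L₁/(3EI) + L₂/(3EI) = 6.417/EI.
Compatibility: M_Y·(L₁+L₂)/(3EI) = θ_0, giving M_Y = 49.49 kN·m (hogging).
Span YZ, ΣM about Z: R_Y^{YZ}·7.25 = 525.6 + 49.49, so R_Y^{YZ} = 79.33 kN and R_Z = 145 − 79.33 = 65.67 kN.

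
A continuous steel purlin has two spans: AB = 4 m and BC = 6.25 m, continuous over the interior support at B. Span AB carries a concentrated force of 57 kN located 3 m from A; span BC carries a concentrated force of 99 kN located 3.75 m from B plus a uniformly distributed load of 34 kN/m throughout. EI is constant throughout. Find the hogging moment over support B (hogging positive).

M_B = 179.2 kN·m

Take M_B as the redundant. Released structure: two simple spans AB and BC with a hinge at B.
Discontinuity in slope at B on the released structure — sum the simple-span end rotations:
  span AB: point load 57 at a = 3: Pab(L + a)/(6LEI) = 49.88/EI
  span BC: point load 99 at a = 3.75: Pab(L + b)/(6LEI) = 216.6/EI
  span BC: UDL 34: wL³/(24EI) = 345.9/EI
  relative rotation θ_0 = (49.88 + 562.4)/EI = 612.3/EI
A unit hogging moment at B produces rotation L₁/(3EI) + L₂/(3EI) = 3.417/EI.
Compatibility: M_B·(L₁+L₂)/(3EI) = θ_0, giving M_B = 179.2 kN·m (hogging).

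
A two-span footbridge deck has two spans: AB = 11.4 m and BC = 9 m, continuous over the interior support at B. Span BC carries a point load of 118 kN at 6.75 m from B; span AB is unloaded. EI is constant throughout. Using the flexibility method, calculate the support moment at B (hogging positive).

Take M_B as the redundant. Released structure: two simple spans AB and BC with a hinge at B.
End slopes at the hinge B, treating each span as simply supported:
  span BC: point load 118 at a = 6.75: Pab(L + b)/(6LEI) = 373.4/EI
  relative rotation θ_0 = (0 + 373.4)/EI = 373.4/EI
A unit hogging moment at B produces rotation L₁/(3EI) + L₂/(3EI) = 6.8/EI.
Slope continuity at B: θ_0 = M_B·6.8/EI, so M_B = 373.4/6.8 = 54.91 kN·m (hogging).

M_B = 54.91 kN·m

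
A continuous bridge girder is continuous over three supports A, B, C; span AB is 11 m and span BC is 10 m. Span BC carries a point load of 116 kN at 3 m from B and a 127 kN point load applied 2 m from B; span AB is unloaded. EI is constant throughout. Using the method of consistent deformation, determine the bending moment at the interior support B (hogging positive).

M_B = 185.7 kN·m

Release continuity at B by inserting a hinge; the redundant is the internal moment M_B. The primary structure is two simply-supported spans AB and BC.
Rotations at B on the released spans (each span's end-slope, ×1/EI):
  span BC: point load 116 at a = 3: Pab(L + b)/(6LEI) = 690.2/EI
  span BC: point load 127 at a = 2: Pab(L + b)/(6LEI) = 609.6/EI
  relative rotation θ_0 = (0 + 1300)/EI = 1300/EI
A unit hogging moment at B produces rotation L₁/(3EI) + L₂/(3EI) = 7/EI.
Compatibility: M_B·(L₁+L₂)/(3EI) = θ_0, giving M_B = 185.7 kN·m (hogging).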